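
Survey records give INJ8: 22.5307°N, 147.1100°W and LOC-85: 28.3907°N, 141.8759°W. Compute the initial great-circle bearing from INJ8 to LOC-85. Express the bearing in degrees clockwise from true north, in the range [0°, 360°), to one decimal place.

37.8°

Δλ = 5.2341°
y = sin Δλ · cos φ₂ = 0.080253
x = cos φ₁ sin φ₂ − sin φ₁ cos φ₂ cos Δλ = 0.103504
θ = atan2(y, x) = 37.7888° → 37.7888° (mod 360°)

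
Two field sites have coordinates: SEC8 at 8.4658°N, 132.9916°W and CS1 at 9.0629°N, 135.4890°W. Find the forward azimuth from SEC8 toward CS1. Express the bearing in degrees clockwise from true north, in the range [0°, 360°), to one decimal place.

Δλ = -2.4974°
y = sin Δλ · cos φ₂ = -0.043030
x = cos φ₁ sin φ₂ − sin φ₁ cos φ₂ cos Δλ = 0.010559
θ = atan2(y, x) = -76.2125° → 283.7875° (mod 360°)

283.8°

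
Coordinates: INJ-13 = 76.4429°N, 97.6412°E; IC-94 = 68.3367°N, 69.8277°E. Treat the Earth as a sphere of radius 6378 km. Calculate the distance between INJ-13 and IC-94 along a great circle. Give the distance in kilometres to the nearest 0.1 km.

1277.4 km

Δφ = -8.1062°,  Δλ = -27.8135°
a = sin²(Δφ/2) + cos φ₁ cos φ₂ sin²(Δλ/2) = 0.009994
c = 2·arcsin(√a) = 0.200279 rad = 11.4751°
d = R·c = 6378 × 0.200279 = 1277.4 km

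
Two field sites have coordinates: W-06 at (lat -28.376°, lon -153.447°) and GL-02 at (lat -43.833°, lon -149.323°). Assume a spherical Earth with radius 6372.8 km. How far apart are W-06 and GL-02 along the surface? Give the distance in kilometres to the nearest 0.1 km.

1758.1 km

Δφ = -15.4570°,  Δλ = 4.1240°
a = sin²(Δφ/2) + cos φ₁ cos φ₂ sin²(Δλ/2) = 0.018906
c = 2·arcsin(√a) = 0.275874 rad = 15.8064°
d = R·c = 6372.8 × 0.275874 = 1758.1 km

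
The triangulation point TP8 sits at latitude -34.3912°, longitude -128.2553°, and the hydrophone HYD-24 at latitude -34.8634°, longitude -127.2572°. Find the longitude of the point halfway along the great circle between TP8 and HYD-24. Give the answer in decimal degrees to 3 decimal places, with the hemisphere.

Bx = cos φ₂ cos Δλ = 0.820393,  By = cos φ₂ sin Δλ = 0.014293
φₘ = atan2(sin φ₁ + sin φ₂, √((cos φ₁ + Bx)² + By²)) = -34.62832°
λₘ = λ₁ + atan2(By, cos φ₁ + Bx) = -127.75767°

127.758°W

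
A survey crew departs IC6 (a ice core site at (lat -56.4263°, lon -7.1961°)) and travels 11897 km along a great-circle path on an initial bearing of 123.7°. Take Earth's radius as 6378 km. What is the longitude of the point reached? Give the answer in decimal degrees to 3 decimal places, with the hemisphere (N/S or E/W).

119.940°E

δ = d/R = 11897/6378 = 1.865318 rad
φ₂ = arcsin(sin φ₁ cos δ + cos φ₁ sin δ cos θ)
   = arcsin(-0.83318·-0.29028 + 0.55301·0.95694·-0.55484) = -2.96730°
λ₂ = λ₁ + atan2(sin θ sin δ cos φ₁, cos δ − sin φ₁ sin φ₂) = 119.94036°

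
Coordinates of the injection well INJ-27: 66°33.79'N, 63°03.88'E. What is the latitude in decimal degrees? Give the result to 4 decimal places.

66.5632°N

66° + 33.79′/60 = 66 + 0.56317 = 66.5632°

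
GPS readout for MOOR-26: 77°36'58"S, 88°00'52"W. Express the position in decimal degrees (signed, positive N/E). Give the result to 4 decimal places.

-77.6161°, -88.0144°

lat: 77.6161° S → -77.6161°
lon: 88.0144° W → -88.0144°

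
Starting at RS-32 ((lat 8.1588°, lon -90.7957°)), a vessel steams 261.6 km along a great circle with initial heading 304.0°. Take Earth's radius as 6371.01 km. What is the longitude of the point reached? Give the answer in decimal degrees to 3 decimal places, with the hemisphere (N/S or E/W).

δ = d/R = 261.6/6371.01 = 0.041061 rad
φ₂ = arcsin(sin φ₁ cos δ + cos φ₁ sin δ cos θ)
   = arcsin(0.14192·0.99916 + 0.98988·0.04105·0.55919) = 9.46934°
λ₂ = λ₁ + atan2(sin θ sin δ cos φ₁, cos δ − sin φ₁ sin φ₂) = -92.77289°

92.773°W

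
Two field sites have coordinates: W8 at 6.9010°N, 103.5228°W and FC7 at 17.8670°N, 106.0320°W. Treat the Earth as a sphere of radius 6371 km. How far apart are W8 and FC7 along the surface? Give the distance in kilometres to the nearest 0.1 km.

Δφ = 10.9660°,  Δλ = -2.5092°
a = sin²(Δφ/2) + cos φ₁ cos φ₂ sin²(Δλ/2) = 0.009583
c = 2·arcsin(√a) = 0.196098 rad = 11.2356°
d = R·c = 6371 × 0.196098 = 1249.3 km

1249.3 km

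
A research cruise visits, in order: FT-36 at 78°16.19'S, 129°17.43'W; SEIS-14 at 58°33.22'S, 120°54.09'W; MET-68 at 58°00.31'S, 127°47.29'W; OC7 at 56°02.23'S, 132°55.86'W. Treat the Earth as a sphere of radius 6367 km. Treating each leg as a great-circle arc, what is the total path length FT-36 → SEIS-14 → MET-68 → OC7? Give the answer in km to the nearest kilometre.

2999 km

FT-36: φ = -78.26983°, λ = -129.29050°
SEIS-14: φ = -58.55367°, λ = -120.90150°
MET-68: φ = -58.00517°, λ = -127.78817°
OC7: φ = -56.03717°, λ = -132.93100°
FT-36→SEIS-14: c = 0.347460 rad, d = 2212.28 km
SEIS-14→MET-68: c = 0.063887 rad, d = 406.77 km
MET-68→OC7: c = 0.059699 rad, d = 380.10 km
Total = 2212.28 + 406.77 + 380.10 = 2999.15 km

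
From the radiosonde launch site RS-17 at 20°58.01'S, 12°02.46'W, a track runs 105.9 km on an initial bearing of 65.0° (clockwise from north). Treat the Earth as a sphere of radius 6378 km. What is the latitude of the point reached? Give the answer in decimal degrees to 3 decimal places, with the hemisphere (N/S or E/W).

RS-17: φ = -20.96683°, λ = -12.04100°
δ = d/R = 105.9/6378 = 0.016604 rad
φ₂ = arcsin(sin φ₁ cos δ + cos φ₁ sin δ cos θ)
   = arcsin(-0.35783·0.99986 + 0.93379·0.01660·0.42262) = -20.56232°
λ₂ = λ₁ + atan2(sin θ sin δ cos φ₁, cos δ − sin φ₁ sin φ₂) = -11.12013°

20.562°S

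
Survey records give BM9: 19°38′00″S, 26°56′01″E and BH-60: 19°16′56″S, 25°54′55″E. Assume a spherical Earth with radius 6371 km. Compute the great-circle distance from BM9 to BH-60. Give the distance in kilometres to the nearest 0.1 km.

BM9: φ = -19.63333°, λ = +26.93361°
BH-60: φ = -19.28222°, λ = +25.91528°
Δφ = 0.3511°,  Δλ = -1.0183°
a = sin²(Δφ/2) + cos φ₁ cos φ₂ sin²(Δλ/2) = 0.000080
c = 2·arcsin(√a) = 0.017843 rad = 1.0224°
d = R·c = 6371 × 0.017843 = 113.7 km

113.7 km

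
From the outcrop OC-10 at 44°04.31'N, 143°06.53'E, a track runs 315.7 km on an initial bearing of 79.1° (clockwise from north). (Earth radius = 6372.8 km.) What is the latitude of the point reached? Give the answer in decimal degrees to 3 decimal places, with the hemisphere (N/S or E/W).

44.542°N

OC-10: φ = +44.07183°, λ = +143.10883°
δ = d/R = 315.7/6372.8 = 0.049539 rad
φ₂ = arcsin(sin φ₁ cos δ + cos φ₁ sin δ cos θ)
   = arcsin(0.69556·0.99877 + 0.71847·0.04952·0.18910) = 44.54216°
λ₂ = λ₁ + atan2(sin θ sin δ cos φ₁, cos δ − sin φ₁ sin φ₂) = 147.02077°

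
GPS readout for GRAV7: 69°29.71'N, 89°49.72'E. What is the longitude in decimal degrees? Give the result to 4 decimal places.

89.8287°E

89° + 49.72′/60 = 89 + 0.82867 = 89.8287°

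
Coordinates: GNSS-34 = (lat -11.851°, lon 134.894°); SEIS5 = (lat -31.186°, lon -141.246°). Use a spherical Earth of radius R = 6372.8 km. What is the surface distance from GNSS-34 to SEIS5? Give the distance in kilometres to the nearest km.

8754 km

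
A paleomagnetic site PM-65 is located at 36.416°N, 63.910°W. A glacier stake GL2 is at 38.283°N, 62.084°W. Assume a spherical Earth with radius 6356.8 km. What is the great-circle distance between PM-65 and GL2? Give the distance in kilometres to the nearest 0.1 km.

262.4 km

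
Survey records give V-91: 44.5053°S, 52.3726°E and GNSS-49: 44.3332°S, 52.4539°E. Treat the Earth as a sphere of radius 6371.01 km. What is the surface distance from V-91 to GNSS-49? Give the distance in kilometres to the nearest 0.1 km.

Δφ = 0.1721°,  Δλ = 0.0813°
a = sin²(Δφ/2) + cos φ₁ cos φ₂ sin²(Δλ/2) = 0.000003
c = 2·arcsin(√a) = 0.003170 rad = 0.1816°
d = R·c = 6371.01 × 0.003170 = 20.2 km

20.2 km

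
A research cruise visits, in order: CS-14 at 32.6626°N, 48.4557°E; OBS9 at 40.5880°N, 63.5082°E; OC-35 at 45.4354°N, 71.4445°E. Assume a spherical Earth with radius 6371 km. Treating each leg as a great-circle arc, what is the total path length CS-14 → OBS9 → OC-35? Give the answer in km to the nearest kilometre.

2443 km

CS-14→OBS9: c = 0.251612 rad, d = 1603.02 km
OBS9→OC-35: c = 0.131857 rad, d = 840.06 km
Total = 1603.02 + 840.06 = 2443.08 km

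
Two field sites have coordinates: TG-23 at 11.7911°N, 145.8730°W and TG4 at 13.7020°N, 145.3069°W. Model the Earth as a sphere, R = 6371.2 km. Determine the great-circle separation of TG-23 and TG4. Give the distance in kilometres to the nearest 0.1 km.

221.2 km

Δφ = 1.9109°,  Δλ = 0.5661°
a = sin²(Δφ/2) + cos φ₁ cos φ₂ sin²(Δλ/2) = 0.000301
c = 2·arcsin(√a) = 0.034716 rad = 1.9891°
d = R·c = 6371.2 × 0.034716 = 221.2 km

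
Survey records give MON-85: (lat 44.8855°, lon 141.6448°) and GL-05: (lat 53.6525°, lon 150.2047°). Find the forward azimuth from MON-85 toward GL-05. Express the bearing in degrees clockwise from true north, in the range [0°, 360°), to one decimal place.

29.3°

Δλ = 8.5599°
y = sin Δλ · cos φ₂ = 0.088217
x = cos φ₁ sin φ₂ − sin φ₁ cos φ₂ cos Δλ = 0.157076
θ = atan2(y, x) = 29.3194° → 29.3194° (mod 360°)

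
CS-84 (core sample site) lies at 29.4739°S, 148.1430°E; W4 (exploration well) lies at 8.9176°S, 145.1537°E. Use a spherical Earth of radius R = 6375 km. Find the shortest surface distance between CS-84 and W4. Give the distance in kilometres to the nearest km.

2308 km

Δφ = 20.5563°,  Δλ = -2.9893°
a = sin²(Δφ/2) + cos φ₁ cos φ₂ sin²(Δλ/2) = 0.032421
c = 2·arcsin(√a) = 0.362093 rad = 20.7464°
d = R·c = 6375 × 0.362093 = 2308.3 km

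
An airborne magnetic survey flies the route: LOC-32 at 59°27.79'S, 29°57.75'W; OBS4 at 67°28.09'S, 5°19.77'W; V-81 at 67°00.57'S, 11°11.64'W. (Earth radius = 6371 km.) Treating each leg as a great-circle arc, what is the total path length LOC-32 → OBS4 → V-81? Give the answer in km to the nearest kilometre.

1754 km

LOC-32: φ = -59.46317°, λ = -29.96250°
OBS4: φ = -67.46817°, λ = -5.32950°
V-81: φ = -67.00950°, λ = -11.19400°
LOC-32→OBS4: c = 0.234900 rad, d = 1496.55 km
OBS4→V-81: c = 0.040385 rad, d = 257.29 km
Total = 1496.55 + 257.29 = 1753.84 km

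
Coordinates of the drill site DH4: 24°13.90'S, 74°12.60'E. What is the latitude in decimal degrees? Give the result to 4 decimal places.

24° + 13.90′/60 = 24 + 0.23167 = 24.2317°

24.2317°S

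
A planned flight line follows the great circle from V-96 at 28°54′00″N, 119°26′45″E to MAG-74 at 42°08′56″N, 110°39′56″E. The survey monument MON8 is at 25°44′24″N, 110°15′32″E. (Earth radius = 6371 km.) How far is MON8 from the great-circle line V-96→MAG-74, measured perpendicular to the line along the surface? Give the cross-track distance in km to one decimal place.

965.8 km

V-96: φ = +28.90000°, λ = +119.44583°
MAG-74: φ = +42.14889°, λ = +110.66556°
MON8: φ = +25.74000°, λ = +110.25889°
δ₁₃ = central angle V-96→MON8 = 0.152701 rad  (haversine)
θ₁₃ = bearing V-96→MON8 = 250.992°,  θ₁₂ = bearing V-96→MAG-74 = 334.130°
dₓₜ = R·arcsin(sin δ₁₃ · sin(θ₁₃ − θ₁₂)) = 6371·arcsin(0.15211·sin(-83.138°)) = -965.831 km
|dₓₜ| = 965.831 km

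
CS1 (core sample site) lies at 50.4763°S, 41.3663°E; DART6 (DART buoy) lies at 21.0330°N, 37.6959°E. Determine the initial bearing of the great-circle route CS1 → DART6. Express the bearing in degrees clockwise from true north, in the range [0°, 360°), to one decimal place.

Δλ = -3.6704°
y = sin Δλ · cos φ₂ = -0.059752
x = cos φ₁ sin φ₂ − sin φ₁ cos φ₂ cos Δλ = 0.946898
θ = atan2(y, x) = -3.6107° → 356.3893° (mod 360°)

356.4°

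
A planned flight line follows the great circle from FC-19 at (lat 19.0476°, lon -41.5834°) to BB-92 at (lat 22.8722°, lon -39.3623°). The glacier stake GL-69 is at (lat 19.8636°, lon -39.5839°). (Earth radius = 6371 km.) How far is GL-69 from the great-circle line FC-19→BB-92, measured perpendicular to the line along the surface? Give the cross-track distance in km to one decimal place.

141.2 km

δ₁₃ = central angle FC-19→GL-69 = 0.035855 rad  (haversine)
θ₁₃ = bearing FC-19→GL-69 = 66.266°,  θ₁₂ = bearing FC-19→BB-92 = 28.082°
dₓₜ = R·arcsin(sin δ₁₃ · sin(θ₁₃ − θ₁₂)) = 6371·arcsin(0.03585·sin(38.184°)) = 141.194 km
|dₓₜ| = 141.194 km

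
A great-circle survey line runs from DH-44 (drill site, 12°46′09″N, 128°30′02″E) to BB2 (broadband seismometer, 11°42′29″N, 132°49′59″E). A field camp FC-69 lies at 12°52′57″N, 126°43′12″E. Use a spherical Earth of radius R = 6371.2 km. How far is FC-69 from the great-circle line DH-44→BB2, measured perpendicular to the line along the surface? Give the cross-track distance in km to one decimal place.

DH-44: φ = +12.76917°, λ = +128.50056°
BB2: φ = +11.70806°, λ = +132.83306°
FC-69: φ = +12.88250°, λ = +126.72000°
δ₁₃ = central angle DH-44→FC-69 = 0.030366 rad  (haversine)
θ₁₃ = bearing DH-44→FC-69 = 273.932°,  θ₁₂ = bearing DH-44→BB2 = 103.603°
dₓₜ = R·arcsin(sin δ₁₃ · sin(θ₁₃ − θ₁₂)) = 6371.2·arcsin(0.03036·sin(170.329°)) = 32.496 km
|dₓₜ| = 32.496 km

32.5 km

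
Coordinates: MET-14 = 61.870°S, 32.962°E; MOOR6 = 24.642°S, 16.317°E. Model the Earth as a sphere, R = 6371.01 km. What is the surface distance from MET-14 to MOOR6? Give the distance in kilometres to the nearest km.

4325 km

Δφ = 37.2280°,  Δλ = -16.6450°
a = sin²(Δφ/2) + cos φ₁ cos φ₂ sin²(Δλ/2) = 0.110861
c = 2·arcsin(√a) = 0.678878 rad = 38.8968°
d = R·c = 6371.01 × 0.678878 = 4325.1 km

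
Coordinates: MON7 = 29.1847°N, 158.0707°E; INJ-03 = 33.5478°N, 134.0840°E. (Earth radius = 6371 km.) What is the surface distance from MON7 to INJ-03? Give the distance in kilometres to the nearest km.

Δφ = 4.3631°,  Δλ = -23.9867°
a = sin²(Δφ/2) + cos φ₁ cos φ₂ sin²(Δλ/2) = 0.032868
c = 2·arcsin(√a) = 0.364606 rad = 20.8904°
d = R·c = 6371 × 0.364606 = 2322.9 km

2323 km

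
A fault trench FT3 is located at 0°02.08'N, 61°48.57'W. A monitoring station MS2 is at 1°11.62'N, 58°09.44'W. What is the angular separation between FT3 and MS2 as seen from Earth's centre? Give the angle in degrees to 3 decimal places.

3.831°

FT3: φ = +0.03467°, λ = -61.80950°
MS2: φ = +1.19367°, λ = -58.15733°
Δφ = 1.1590°,  Δλ = 3.6522°
a = sin²(Δφ/2) + cos φ₁ cos φ₂ sin²(Δλ/2) = 0.001118
c = 2·arcsin(√a) = 0.066871 rad = 3.8314°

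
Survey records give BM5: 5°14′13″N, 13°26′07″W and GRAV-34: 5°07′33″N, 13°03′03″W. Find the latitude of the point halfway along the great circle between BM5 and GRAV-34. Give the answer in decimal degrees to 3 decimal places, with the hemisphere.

5.181°N

BM5: φ = +5.23694°, λ = -13.43528°
GRAV-34: φ = +5.12583°, λ = -13.05083°
Bx = cos φ₂ cos Δλ = 0.995978,  By = cos φ₂ sin Δλ = 0.006683
φₘ = atan2(sin φ₁ + sin φ₂, √((cos φ₁ + Bx)² + By²)) = 5.18142°
λₘ = λ₁ + atan2(By, cos φ₁ + Bx) = -13.24304°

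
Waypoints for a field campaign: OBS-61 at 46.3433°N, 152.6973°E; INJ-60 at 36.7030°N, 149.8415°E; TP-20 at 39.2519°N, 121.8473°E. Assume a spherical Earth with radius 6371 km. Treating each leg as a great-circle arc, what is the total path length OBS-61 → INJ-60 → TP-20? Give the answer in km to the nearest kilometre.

3558 km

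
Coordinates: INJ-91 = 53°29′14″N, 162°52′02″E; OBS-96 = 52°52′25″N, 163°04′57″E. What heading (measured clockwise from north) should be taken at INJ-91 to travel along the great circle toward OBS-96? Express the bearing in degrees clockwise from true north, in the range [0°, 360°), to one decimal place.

168.0°

INJ-91: φ = +53.48722°, λ = +162.86722°
OBS-96: φ = +52.87361°, λ = +163.08250°
Δλ = 0.2153°
y = sin Δλ · cos φ₂ = 0.002268
x = cos φ₁ sin φ₂ − sin φ₁ cos φ₂ cos Δλ = -0.010706
θ = atan2(y, x) = 168.0399° → 168.0399° (mod 360°)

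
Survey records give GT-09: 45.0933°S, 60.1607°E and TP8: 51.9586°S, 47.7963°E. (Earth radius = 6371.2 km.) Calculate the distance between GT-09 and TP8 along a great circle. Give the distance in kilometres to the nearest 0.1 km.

1185.5 km

Δφ = -6.8653°,  Δλ = -12.3644°
a = sin²(Δφ/2) + cos φ₁ cos φ₂ sin²(Δλ/2) = 0.008630
c = 2·arcsin(√a) = 0.186066 rad = 10.6608°
d = R·c = 6371.2 × 0.186066 = 1185.5 km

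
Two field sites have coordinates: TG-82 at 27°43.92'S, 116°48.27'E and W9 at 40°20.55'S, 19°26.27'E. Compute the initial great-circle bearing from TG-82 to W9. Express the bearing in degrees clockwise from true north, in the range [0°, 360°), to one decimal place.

230.7°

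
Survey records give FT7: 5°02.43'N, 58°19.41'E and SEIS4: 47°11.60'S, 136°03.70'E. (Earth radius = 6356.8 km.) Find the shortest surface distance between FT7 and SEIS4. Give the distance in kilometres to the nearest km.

FT7: φ = +5.04050°, λ = +58.32350°
SEIS4: φ = -47.19333°, λ = +136.06167°
Δφ = -52.2338°,  Δλ = 77.7382°
a = sin²(Δφ/2) + cos φ₁ cos φ₂ sin²(Δλ/2) = 0.460350
c = 2·arcsin(√a) = 1.491412 rad = 85.4516°
d = R·c = 6356.8 × 1.491412 = 9480.6 km

9481 km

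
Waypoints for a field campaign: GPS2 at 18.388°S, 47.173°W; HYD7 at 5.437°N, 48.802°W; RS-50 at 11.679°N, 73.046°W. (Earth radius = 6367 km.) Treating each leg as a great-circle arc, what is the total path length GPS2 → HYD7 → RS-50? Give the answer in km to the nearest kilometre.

5405 km

GPS2→HYD7: c = 0.416769 rad, d = 2653.57 km
HYD7→RS-50: c = 0.432093 rad, d = 2751.14 km
Total = 2653.57 + 2751.14 = 5404.71 km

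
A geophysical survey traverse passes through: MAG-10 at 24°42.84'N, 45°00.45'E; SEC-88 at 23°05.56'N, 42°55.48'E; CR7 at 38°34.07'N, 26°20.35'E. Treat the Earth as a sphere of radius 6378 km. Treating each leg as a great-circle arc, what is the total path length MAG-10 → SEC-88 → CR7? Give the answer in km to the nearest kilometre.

MAG-10: φ = +24.71400°, λ = +45.00750°
SEC-88: φ = +23.09267°, λ = +42.92467°
CR7: φ = +38.56783°, λ = +26.33917°
MAG-10→SEC-88: c = 0.043648 rad, d = 278.39 km
SEC-88→CR7: c = 0.365842 rad, d = 2333.34 km
Total = 278.39 + 2333.34 = 2611.73 km

2612 km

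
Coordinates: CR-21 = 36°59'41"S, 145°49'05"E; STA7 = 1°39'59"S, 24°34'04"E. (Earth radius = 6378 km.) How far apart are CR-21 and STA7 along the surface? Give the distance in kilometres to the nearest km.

CR-21: φ = -36.99472°, λ = +145.81806°
STA7: φ = -1.66639°, λ = +24.56778°
Δφ = 35.3283°,  Δλ = -121.2503°
a = sin²(Δφ/2) + cos φ₁ cos φ₂ sin²(Δλ/2) = 0.698335
c = 2·arcsin(√a) = 1.978682 rad = 113.3701°
d = R·c = 6378 × 1.978682 = 12620.0 km

12620 km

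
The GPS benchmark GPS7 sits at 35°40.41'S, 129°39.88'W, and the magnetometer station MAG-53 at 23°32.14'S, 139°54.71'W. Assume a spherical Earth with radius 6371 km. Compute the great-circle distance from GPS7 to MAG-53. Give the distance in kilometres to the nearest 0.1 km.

GPS7: φ = -35.67350°, λ = -129.66467°
MAG-53: φ = -23.53567°, λ = -139.91183°
Δφ = 12.1378°,  Δλ = -10.2472°
a = sin²(Δφ/2) + cos φ₁ cos φ₂ sin²(Δλ/2) = 0.017117
c = 2·arcsin(√a) = 0.262420 rad = 15.0355°
d = R·c = 6371 × 0.262420 = 1671.9 km

1671.9 km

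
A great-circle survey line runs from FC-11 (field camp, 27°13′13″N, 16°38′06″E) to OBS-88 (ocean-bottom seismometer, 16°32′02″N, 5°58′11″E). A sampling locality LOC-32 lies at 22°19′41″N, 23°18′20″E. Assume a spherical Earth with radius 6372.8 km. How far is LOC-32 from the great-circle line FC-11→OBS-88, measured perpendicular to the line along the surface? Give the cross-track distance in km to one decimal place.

FC-11: φ = +27.22028°, λ = +16.63500°
OBS-88: φ = +16.53389°, λ = +5.96972°
LOC-32: φ = +22.32806°, λ = +23.30556°
δ₁₃ = central angle FC-11→LOC-32 = 0.135837 rad  (haversine)
θ₁₃ = bearing FC-11→LOC-32 = 127.489°,  θ₁₂ = bearing FC-11→OBS-88 = 224.929°
dₓₜ = R·arcsin(sin δ₁₃ · sin(θ₁₃ − θ₁₂)) = 6372.8·arcsin(0.13542·sin(-97.440°)) = -858.326 km
|dₓₜ| = 858.326 km

858.3 km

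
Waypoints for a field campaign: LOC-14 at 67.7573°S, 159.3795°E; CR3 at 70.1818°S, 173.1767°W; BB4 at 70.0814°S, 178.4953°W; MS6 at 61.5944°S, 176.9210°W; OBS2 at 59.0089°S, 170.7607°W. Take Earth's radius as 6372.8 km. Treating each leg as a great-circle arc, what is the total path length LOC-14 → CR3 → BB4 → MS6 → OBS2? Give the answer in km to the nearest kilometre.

2710 km

LOC-14→CR3: c = 0.175368 rad, d = 1117.59 km
CR3→BB4: c = 0.031587 rad, d = 201.30 km
BB4→MS6: c = 0.148540 rad, d = 946.62 km
MS6→OBS2: c = 0.069762 rad, d = 444.58 km
Total = 1117.59 + 201.30 + 946.62 + 444.58 = 2710.08 km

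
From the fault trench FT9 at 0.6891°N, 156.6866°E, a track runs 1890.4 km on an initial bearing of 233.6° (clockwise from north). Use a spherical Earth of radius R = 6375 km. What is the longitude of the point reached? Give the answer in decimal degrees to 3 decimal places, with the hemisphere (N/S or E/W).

142.898°E

δ = d/R = 1890.4/6375 = 0.296533 rad
φ₂ = arcsin(sin φ₁ cos δ + cos φ₁ sin δ cos θ)
   = arcsin(0.01203·0.95636 + 0.99993·0.29221·-0.59342) = -9.31641°
λ₂ = λ₁ + atan2(sin θ sin δ cos φ₁, cos δ − sin φ₁ sin φ₂) = 142.89807°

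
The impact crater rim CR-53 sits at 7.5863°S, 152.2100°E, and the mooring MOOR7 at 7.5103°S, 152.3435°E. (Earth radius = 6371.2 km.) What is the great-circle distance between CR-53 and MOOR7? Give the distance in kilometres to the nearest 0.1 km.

17.0 km

Δφ = 0.0760°,  Δλ = 0.1335°
a = sin²(Δφ/2) + cos φ₁ cos φ₂ sin²(Δλ/2) = 0.000002
c = 2·arcsin(√a) = 0.002664 rad = 0.1526°
d = R·c = 6371.2 × 0.002664 = 17.0 km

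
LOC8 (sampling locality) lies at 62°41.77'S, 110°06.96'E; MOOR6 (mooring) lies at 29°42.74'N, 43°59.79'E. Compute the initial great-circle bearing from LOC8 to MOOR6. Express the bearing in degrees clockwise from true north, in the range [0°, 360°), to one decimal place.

304.2°

LOC8: φ = -62.69617°, λ = +110.11600°
MOOR6: φ = +29.71233°, λ = +43.99650°
Δλ = -66.1195°
y = sin Δλ · cos φ₂ = -0.794172
x = cos φ₁ sin φ₂ − sin φ₁ cos φ₂ cos Δλ = 0.539789
θ = atan2(y, x) = -55.7965° → 304.2035° (mod 360°)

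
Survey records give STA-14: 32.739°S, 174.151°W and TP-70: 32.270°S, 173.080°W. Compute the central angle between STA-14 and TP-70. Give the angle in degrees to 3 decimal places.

1.018°

Δφ = 0.4690°,  Δλ = 1.0710°
a = sin²(Δφ/2) + cos φ₁ cos φ₂ sin²(Δλ/2) = 0.000079
c = 2·arcsin(√a) = 0.017763 rad = 1.0177°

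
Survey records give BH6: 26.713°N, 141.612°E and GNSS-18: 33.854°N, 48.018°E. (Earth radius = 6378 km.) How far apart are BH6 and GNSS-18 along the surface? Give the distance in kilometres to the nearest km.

Δφ = 7.1410°,  Δλ = -93.5940°
a = sin²(Δφ/2) + cos φ₁ cos φ₂ sin²(Δλ/2) = 0.398042
c = 2·arcsin(√a) = 1.365439 rad = 78.2339°
d = R·c = 6378 × 1.365439 = 8708.8 km

8709 km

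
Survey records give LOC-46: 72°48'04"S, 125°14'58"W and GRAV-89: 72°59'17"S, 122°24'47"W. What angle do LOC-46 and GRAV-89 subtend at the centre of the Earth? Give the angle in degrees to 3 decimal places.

0.855°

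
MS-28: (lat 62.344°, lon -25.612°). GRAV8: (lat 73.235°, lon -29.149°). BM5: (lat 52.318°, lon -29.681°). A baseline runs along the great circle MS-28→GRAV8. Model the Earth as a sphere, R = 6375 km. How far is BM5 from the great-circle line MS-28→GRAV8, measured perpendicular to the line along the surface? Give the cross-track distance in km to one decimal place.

δ₁₃ = central angle MS-28→BM5 = 0.179048 rad  (haversine)
θ₁₃ = bearing MS-28→BM5 = 194.096°,  θ₁₂ = bearing MS-28→GRAV8 = 354.633°
dₓₜ = R·arcsin(sin δ₁₃ · sin(θ₁₃ − θ₁₂)) = 6375·arcsin(0.17809·sin(-160.537°)) = -378.517 km
|dₓₜ| = 378.517 km

378.5 km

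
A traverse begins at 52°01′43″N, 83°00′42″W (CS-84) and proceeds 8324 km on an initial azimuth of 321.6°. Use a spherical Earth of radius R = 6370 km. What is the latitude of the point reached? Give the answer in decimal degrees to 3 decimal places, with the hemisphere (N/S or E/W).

CS-84: φ = +52.02861°, λ = -83.01167°
δ = d/R = 8324/6370 = 1.306750 rad
φ₂ = arcsin(sin φ₁ cos δ + cos φ₁ sin δ cos θ)
   = arcsin(0.78832·0.26099 + 0.61527·0.96534·0.78369) = 42.16066°
λ₂ = λ₁ + atan2(sin θ sin δ cos φ₁, cos δ − sin φ₁ sin φ₂) = 150.97828°

42.161°N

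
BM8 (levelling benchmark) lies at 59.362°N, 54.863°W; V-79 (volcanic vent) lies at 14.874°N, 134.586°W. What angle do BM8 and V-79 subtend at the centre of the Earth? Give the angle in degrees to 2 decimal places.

72.02°

Δφ = -44.4880°,  Δλ = -79.7230°
a = sin²(Δφ/2) + cos φ₁ cos φ₂ sin²(Δλ/2) = 0.345634
c = 2·arcsin(√a) = 1.256936 rad = 72.0171°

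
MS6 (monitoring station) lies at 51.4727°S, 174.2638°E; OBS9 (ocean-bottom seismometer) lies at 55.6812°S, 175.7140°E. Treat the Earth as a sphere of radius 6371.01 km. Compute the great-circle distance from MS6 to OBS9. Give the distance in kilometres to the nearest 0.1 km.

Δφ = -4.2085°,  Δλ = 1.4502°
a = sin²(Δφ/2) + cos φ₁ cos φ₂ sin²(Δλ/2) = 0.001404
c = 2·arcsin(√a) = 0.074969 rad = 4.2954°
d = R·c = 6371.01 × 0.074969 = 477.6 km

477.6 km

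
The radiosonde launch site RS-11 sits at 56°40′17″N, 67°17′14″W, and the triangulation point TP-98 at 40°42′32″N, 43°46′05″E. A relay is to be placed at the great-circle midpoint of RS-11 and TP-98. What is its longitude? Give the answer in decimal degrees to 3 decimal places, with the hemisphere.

1.322°E

RS-11: φ = +56.67139°, λ = -67.28722°
TP-98: φ = +40.70889°, λ = +43.76806°
Bx = cos φ₂ cos Δλ = -0.272337,  By = cos φ₂ sin Δλ = 0.707423
φₘ = atan2(sin φ₁ + sin φ₂, √((cos φ₁ + Bx)² + By²)) = 62.94768°
λₘ = λ₁ + atan2(By, cos φ₁ + Bx) = 1.32213°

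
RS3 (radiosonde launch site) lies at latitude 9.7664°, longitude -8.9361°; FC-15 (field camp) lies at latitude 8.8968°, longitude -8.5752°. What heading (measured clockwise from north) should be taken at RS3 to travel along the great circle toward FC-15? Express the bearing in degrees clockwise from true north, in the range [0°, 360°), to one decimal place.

157.7°

Δλ = 0.3609°
y = sin Δλ · cos φ₂ = 0.006223
x = cos φ₁ sin φ₂ − sin φ₁ cos φ₂ cos Δλ = -0.015173
θ = atan2(y, x) = 157.7001° → 157.7001° (mod 360°)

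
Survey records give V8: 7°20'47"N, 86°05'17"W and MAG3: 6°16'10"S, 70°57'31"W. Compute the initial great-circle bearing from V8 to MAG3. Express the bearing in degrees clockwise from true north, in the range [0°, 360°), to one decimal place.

V8: φ = +7.34639°, λ = -86.08806°
MAG3: φ = -6.26944°, λ = -70.95861°
Δλ = 15.1294°
y = sin Δλ · cos φ₂ = 0.259440
x = cos φ₁ sin φ₂ − sin φ₁ cos φ₂ cos Δλ = -0.231005
θ = atan2(y, x) = 131.6819° → 131.6819° (mod 360°)

131.7°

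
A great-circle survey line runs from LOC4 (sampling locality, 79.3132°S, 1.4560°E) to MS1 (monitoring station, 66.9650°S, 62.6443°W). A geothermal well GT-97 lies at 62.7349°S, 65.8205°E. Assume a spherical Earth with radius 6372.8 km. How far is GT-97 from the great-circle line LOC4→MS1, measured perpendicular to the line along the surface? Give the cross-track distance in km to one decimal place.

170.5 km

δ₁₃ = central angle LOC4→GT-97 = 0.426950 rad  (haversine)
θ₁₃ = bearing LOC4→GT-97 = 85.856°,  θ₁₂ = bearing LOC4→MS1 = 269.560°
dₓₜ = R·arcsin(sin δ₁₃ · sin(θ₁₃ − θ₁₂)) = 6372.8·arcsin(0.41410·sin(-183.704°)) = 170.498 km
|dₓₜ| = 170.498 km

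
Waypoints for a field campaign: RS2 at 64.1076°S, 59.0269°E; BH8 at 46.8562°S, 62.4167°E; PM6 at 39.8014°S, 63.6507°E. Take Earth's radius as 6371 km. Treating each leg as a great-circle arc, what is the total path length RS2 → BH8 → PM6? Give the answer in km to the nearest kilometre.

2720 km

RS2→BH8: c = 0.302851 rad, d = 1929.46 km
BH8→PM6: c = 0.124118 rad, d = 790.75 km
Total = 1929.46 + 790.75 = 2720.21 km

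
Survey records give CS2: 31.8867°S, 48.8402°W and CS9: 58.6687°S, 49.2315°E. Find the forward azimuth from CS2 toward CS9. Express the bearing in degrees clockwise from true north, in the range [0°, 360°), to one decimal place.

146.0°

Δλ = 98.0717°
y = sin Δλ · cos φ₂ = 0.514834
x = cos φ₁ sin φ₂ − sin φ₁ cos φ₂ cos Δλ = -0.763843
θ = atan2(y, x) = 146.0198° → 146.0198° (mod 360°)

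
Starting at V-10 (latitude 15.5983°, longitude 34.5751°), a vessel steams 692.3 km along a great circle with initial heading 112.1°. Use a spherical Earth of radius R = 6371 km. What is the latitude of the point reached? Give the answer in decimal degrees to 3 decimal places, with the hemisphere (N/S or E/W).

13.180°N

δ = d/R = 692.3/6371 = 0.108664 rad
φ₂ = arcsin(sin φ₁ cos δ + cos φ₁ sin δ cos θ)
   = arcsin(0.26889·0.99410 + 0.96317·0.10845·-0.37622) = 13.17972°
λ₂ = λ₁ + atan2(sin θ sin δ cos φ₁, cos δ − sin φ₁ sin φ₂) = 40.49862°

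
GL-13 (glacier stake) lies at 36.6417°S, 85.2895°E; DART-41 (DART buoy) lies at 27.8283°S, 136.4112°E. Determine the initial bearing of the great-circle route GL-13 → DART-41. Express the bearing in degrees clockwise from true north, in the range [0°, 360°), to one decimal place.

Δλ = 51.1217°
y = sin Δλ · cos φ₂ = 0.688450
x = cos φ₁ sin φ₂ − sin φ₁ cos φ₂ cos Δλ = -0.043295
θ = atan2(y, x) = 93.5985° → 93.5985° (mod 360°)

93.6°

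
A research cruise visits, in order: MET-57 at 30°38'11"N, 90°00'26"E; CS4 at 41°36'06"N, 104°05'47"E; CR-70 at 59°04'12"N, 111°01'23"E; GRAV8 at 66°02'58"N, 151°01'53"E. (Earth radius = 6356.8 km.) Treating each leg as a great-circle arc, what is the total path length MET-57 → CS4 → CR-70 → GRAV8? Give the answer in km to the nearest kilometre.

5888 km

MET-57: φ = +30.63639°, λ = +90.00722°
CS4: φ = +41.60167°, λ = +104.09639°
CR-70: φ = +59.07000°, λ = +111.02306°
GRAV8: φ = +66.04944°, λ = +151.03139°
MET-57→CS4: c = 0.275138 rad, d = 1748.99 km
CS4→CR-70: c = 0.314091 rad, d = 1996.61 km
CR-70→GRAV8: c = 0.336989 rad, d = 2142.17 km
Total = 1748.99 + 1996.61 + 2142.17 = 5887.77 km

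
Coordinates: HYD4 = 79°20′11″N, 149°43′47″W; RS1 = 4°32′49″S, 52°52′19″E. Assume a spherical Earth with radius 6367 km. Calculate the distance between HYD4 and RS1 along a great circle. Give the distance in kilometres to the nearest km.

11598 km

HYD4: φ = +79.33639°, λ = -149.72972°
RS1: φ = -4.54694°, λ = +52.87194°
Δφ = -83.8833°,  Δλ = -157.3983°
a = sin²(Δφ/2) + cos φ₁ cos φ₂ sin²(Δλ/2) = 0.624100
c = 2·arcsin(√a) = 1.821618 rad = 104.3710°
d = R·c = 6367 × 1.821618 = 11598.2 km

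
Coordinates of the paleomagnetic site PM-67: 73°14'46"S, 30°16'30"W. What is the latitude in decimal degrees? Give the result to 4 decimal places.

73° + 14′/60 + 46″/3600 = 73 + 0.23333 + 0.01278 = 73.2461°

73.2461°S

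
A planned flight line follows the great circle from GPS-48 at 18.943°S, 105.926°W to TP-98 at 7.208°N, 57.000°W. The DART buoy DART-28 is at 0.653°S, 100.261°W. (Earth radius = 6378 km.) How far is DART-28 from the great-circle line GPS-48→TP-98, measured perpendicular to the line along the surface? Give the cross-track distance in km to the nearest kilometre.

1584 km

δ₁₃ = central angle GPS-48→DART-28 = 0.333626 rad  (haversine)
θ₁₃ = bearing GPS-48→DART-28 = 17.543°,  θ₁₂ = bearing GPS-48→TP-98 = 66.173°
dₓₜ = R·arcsin(sin δ₁₃ · sin(θ₁₃ − θ₁₂)) = 6378·arcsin(0.32747·sin(-48.631°)) = -1583.649 km
|dₓₜ| = 1583.649 km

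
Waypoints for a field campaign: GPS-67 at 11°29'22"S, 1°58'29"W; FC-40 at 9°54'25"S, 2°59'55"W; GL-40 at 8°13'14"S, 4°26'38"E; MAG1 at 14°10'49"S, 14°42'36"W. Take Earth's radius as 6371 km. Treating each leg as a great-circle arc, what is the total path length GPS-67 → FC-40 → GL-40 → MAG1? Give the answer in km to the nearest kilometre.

GPS-67: φ = -11.48944°, λ = -1.97472°
FC-40: φ = -9.90694°, λ = -2.99861°
GL-40: φ = -8.22056°, λ = +4.44389°
MAG1: φ = -14.18028°, λ = -14.71000°
GPS-67→FC-40: c = 0.032729 rad, d = 208.52 km
FC-40→GL-40: c = 0.131601 rad, d = 838.43 km
GL-40→MAG1: c = 0.343819 rad, d = 2190.47 km
Total = 208.52 + 838.43 + 2190.47 = 3237.41 km

3237 km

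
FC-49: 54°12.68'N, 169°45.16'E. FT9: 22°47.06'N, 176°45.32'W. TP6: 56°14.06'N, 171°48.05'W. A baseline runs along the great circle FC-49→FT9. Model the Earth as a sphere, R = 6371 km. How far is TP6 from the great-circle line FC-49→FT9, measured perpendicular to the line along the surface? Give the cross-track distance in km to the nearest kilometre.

FC-49: φ = +54.21133°, λ = +169.75267°
FT9: φ = +22.78433°, λ = -176.75533°
TP6: φ = +56.23433°, λ = -171.80083°
δ₁₃ = central angle FC-49→TP6 = 0.186406 rad  (haversine)
θ₁₃ = bearing FC-49→TP6 = 71.611°,  θ₁₂ = bearing FC-49→FT9 = 156.754°
dₓₜ = R·arcsin(sin δ₁₃ · sin(θ₁₃ − θ₁₂)) = 6371·arcsin(0.18533·sin(-85.143°)) = -1183.281 km
|dₓₜ| = 1183.281 km

1183 km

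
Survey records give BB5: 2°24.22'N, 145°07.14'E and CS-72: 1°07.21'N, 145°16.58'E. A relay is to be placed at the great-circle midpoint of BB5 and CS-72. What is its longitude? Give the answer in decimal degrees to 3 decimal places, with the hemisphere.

BB5: φ = +2.40367°, λ = +145.11900°
CS-72: φ = +1.12017°, λ = +145.27633°
Bx = cos φ₂ cos Δλ = 0.999805,  By = cos φ₂ sin Δλ = 0.002745
φₘ = atan2(sin φ₁ + sin φ₂, √((cos φ₁ + Bx)² + By²)) = 1.76192°
λₘ = λ₁ + atan2(By, cos φ₁ + Bx) = 145.19769°

145.198°E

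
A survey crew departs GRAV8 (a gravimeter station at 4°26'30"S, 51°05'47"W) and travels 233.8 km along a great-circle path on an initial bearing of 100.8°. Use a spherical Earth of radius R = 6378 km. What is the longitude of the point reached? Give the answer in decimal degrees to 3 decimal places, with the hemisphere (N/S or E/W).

GRAV8: φ = -4.44167°, λ = -51.09639°
δ = d/R = 233.8/6378 = 0.036657 rad
φ₂ = arcsin(sin φ₁ cos δ + cos φ₁ sin δ cos θ)
   = arcsin(-0.07744·0.99933 + 0.99700·0.03665·-0.18738) = -4.83225°
λ₂ = λ₁ + atan2(sin θ sin δ cos φ₁, cos δ − sin φ₁ sin φ₂) = -49.02594°

49.026°W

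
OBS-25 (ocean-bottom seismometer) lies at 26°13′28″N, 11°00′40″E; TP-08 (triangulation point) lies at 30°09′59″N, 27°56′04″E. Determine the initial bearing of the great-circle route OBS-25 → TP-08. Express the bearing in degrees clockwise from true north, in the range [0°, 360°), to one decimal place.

71.3°

OBS-25: φ = +26.22444°, λ = +11.01111°
TP-08: φ = +30.16639°, λ = +27.93444°
Δλ = 16.9233°
y = sin Δλ · cos φ₂ = 0.251669
x = cos φ₁ sin φ₂ − sin φ₁ cos φ₂ cos Δλ = 0.085290
θ = atan2(y, x) = 71.2786° → 71.2786° (mod 360°)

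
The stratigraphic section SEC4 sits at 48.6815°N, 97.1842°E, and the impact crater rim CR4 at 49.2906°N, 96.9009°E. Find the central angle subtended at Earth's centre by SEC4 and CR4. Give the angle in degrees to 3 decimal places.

Δφ = 0.6091°,  Δλ = -0.2833°
a = sin²(Δφ/2) + cos φ₁ cos φ₂ sin²(Δλ/2) = 0.000031
c = 2·arcsin(√a) = 0.011115 rad = 0.6368°

0.637°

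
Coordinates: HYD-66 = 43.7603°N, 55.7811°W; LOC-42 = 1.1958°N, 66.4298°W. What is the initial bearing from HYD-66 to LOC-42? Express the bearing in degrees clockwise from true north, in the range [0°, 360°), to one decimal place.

Δλ = -10.6487°
y = sin Δλ · cos φ₂ = -0.184747
x = cos φ₁ sin φ₂ − sin φ₁ cos φ₂ cos Δλ = -0.664511
θ = atan2(y, x) = -164.4631° → 195.5369° (mod 360°)

195.5°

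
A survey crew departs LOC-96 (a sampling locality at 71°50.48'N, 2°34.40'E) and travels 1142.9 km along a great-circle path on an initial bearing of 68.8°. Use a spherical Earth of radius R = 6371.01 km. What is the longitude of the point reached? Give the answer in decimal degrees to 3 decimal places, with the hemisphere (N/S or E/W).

36.713°E

LOC-96: φ = +71.84133°, λ = +2.57333°
δ = d/R = 1142.9/6371.01 = 0.179391 rad
φ₂ = arcsin(sin φ₁ cos δ + cos φ₁ sin δ cos θ)
   = arcsin(0.95020·0.98395 + 0.31165·0.17843·0.36162) = 72.75736°
λ₂ = λ₁ + atan2(sin θ sin δ cos φ₁, cos δ − sin φ₁ sin φ₂) = 36.71317°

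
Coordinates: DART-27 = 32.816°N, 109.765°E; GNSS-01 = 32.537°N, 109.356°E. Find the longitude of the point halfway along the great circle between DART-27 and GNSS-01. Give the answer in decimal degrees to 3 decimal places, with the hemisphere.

Bx = cos φ₂ cos Δλ = 0.843023,  By = cos φ₂ sin Δλ = -0.006018
φₘ = atan2(sin φ₁ + sin φ₂, √((cos φ₁ + Bx)² + By²)) = 32.67667°
λₘ = λ₁ + atan2(By, cos φ₁ + Bx) = 109.56018°

109.560°E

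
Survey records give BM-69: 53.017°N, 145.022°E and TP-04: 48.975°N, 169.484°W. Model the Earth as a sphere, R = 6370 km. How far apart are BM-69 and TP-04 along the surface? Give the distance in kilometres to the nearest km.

Δφ = -4.0420°,  Δλ = 45.4940°
a = sin²(Δφ/2) + cos φ₁ cos φ₂ sin²(Δλ/2) = 0.060280
c = 2·arcsin(√a) = 0.496111 rad = 28.4250°
d = R·c = 6370 × 0.496111 = 3160.2 km

3160 km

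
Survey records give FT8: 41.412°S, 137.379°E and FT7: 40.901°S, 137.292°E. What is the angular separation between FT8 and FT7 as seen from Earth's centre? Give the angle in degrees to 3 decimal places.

0.515°

Δφ = 0.5110°,  Δλ = -0.0870°
a = sin²(Δφ/2) + cos φ₁ cos φ₂ sin²(Δλ/2) = 0.000020
c = 2·arcsin(√a) = 0.008992 rad = 0.5152°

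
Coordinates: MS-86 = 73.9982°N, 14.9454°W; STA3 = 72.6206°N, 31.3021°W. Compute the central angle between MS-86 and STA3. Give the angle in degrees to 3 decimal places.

Δφ = -1.3776°,  Δλ = -16.3567°
a = sin²(Δφ/2) + cos φ₁ cos φ₂ sin²(Δλ/2) = 0.001811
c = 2·arcsin(√a) = 0.085133 rad = 4.8778°

4.878°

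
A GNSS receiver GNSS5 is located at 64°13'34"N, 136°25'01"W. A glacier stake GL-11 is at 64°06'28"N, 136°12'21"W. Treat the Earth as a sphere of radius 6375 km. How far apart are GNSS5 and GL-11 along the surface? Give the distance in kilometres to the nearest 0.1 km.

16.7 km

GNSS5: φ = +64.22611°, λ = -136.41694°
GL-11: φ = +64.10778°, λ = -136.20583°
Δφ = -0.1183°,  Δλ = 0.2111°
a = sin²(Δφ/2) + cos φ₁ cos φ₂ sin²(Δλ/2) = 0.000002
c = 2·arcsin(√a) = 0.002616 rad = 0.1499°
d = R·c = 6375 × 0.002616 = 16.7 km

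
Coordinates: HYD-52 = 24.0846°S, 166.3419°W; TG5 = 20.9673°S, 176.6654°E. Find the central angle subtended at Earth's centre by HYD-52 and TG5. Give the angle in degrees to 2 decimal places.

15.99°

Δφ = 3.1173°,  Δλ = -16.9927°
a = sin²(Δφ/2) + cos φ₁ cos φ₂ sin²(Δλ/2) = 0.019349
c = 2·arcsin(√a) = 0.279106 rad = 15.9916°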